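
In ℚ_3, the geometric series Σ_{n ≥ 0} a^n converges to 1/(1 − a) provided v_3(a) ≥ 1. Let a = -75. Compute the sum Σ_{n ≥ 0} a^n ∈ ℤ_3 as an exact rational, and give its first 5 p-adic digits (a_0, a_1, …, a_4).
Σ a^n = 1/(1 − a) = 1/76;  first 5 digits = (1, 2, 1, 0, 0)

v_3(a) = 1 ≥ 1, so the series converges in ℤ_3 to 1/(1 − a) = 1/(1 − (-75)) = 1/76. Expand this rational in ℤ_3: compute digits iteratively via d_i = x_i mod 3, x_{i+1} = (x_i − d_i)/3. The first 5 digits are (1, 2, 1, 0, 0).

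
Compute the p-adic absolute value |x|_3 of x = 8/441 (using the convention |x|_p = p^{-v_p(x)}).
|8/441|_3 = 9

Step 1 — compute v_3(x) by factoring powers of 3 out of the numerator and denominator: v_3(8/441) = -2. Step 2 — apply |x|_p = p^{-v_p(x)} = 3^{2} = 9.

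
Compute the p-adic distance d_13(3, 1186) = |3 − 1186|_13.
d_13(3, 1186) = 1/169

Step 1 — x − y = 3 − 1186 = -1183. Step 2 — v_13(-1183) = 2 (factor: -1183 = −(13^2 · 7); the sign does not affect v_p). Step 3 — |x − y|_13 = 13^{-2} = 1/169.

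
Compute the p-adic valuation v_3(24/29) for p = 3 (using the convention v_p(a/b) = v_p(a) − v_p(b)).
v_3(24/29) = 1

Factor powers of 3 from the numerator and denominator of the reduced fraction: 24 = 3^1 · 8 and 29 = 3^0 · 29. Apply v_p(a/b) = v_p(a) − v_p(b): v_3(24/29) = 1 − 0 = 1.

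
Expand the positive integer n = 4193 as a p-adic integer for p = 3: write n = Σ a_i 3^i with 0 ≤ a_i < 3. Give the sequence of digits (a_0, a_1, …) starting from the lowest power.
(a_0, a_1, …) = (2, 2, 0, 2, 0, 2, 2, 1)

Repeated division by 3 gives the digits low-to-high: 4193 = 2 + 2·3^1 + 2·3^3 + 2·3^5 + 2·3^6 + 1·3^7. Digit sequence: (2, 2, 0, 2, 0, 2, 2, 1).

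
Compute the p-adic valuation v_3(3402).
v_3(3402) = 5

v_3(n) is the largest exponent k such that 3^k divides n. Factor out: 3402 = 3^5 · 14. (Sign doesn't affect v_p.) So v_3(3402) = 5.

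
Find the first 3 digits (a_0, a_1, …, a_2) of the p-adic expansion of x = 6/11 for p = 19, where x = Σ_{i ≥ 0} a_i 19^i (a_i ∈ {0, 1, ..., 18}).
(a_0, …, a_2) = (4, 5, 17)

v_19(6/11) = 0 (numerator and denominator both coprime to 19), so x ∈ ℤ_19^×. Compute digits iteratively via a_i = x_i mod 19, x_{i+1} = (x_i − a_i)/19, with x_0 = x:
  x_0 = 6/11;  a_0 = 4;  x_1 = (x_0 − 4)/19 = -2/11
  x_1 = -2/11;  a_1 = 5;  x_2 = (x_1 − 5)/19 = -3/11
  x_2 = -3/11;  a_2 = 17;  x_3 = (x_2 − 17)/19 = -10/11
Digits: (4, 5, 17).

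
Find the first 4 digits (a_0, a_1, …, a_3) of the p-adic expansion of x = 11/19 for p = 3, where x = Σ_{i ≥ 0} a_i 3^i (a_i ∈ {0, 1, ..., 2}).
(a_0, …, a_3) = (2, 0, 0, 2)

v_3(11/19) = 0 (numerator and denominator both coprime to 3), so x ∈ ℤ_3^×. Compute digits iteratively via a_i = x_i mod 3, x_{i+1} = (x_i − a_i)/3, with x_0 = x:
  x_0 = 11/19;  a_0 = 2;  x_1 = (x_0 − 2)/3 = -9/19
  x_1 = -9/19;  a_1 = 0;  x_2 = (x_1 − 0)/3 = -3/19
  x_2 = -3/19;  a_2 = 0;  x_3 = (x_2 − 0)/3 = -1/19
  x_3 = -1/19;  a_3 = 2;  x_4 = (x_3 − 2)/3 = -13/19
Digits: (2, 0, 0, 2).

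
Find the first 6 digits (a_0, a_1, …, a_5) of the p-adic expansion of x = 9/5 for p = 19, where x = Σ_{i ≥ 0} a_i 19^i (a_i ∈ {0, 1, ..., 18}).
(a_0, …, a_5) = (17, 3, 15, 3, 15, 3)

v_19(9/5) = 0 (numerator and denominator both coprime to 19), so x ∈ ℤ_19^×. Compute digits iteratively via a_i = x_i mod 19, x_{i+1} = (x_i − a_i)/19, with x_0 = x:
  x_0 = 9/5;  a_0 = 17;  x_1 = (x_0 − 17)/19 = -4/5
  x_1 = -4/5;  a_1 = 3;  x_2 = (x_1 − 3)/19 = -1/5
  x_2 = -1/5;  a_2 = 15;  x_3 = (x_2 − 15)/19 = -4/5
  x_3 = -4/5;  a_3 = 3;  x_4 = (x_3 − 3)/19 = -1/5
  x_4 = -1/5;  a_4 = 15;  x_5 = (x_4 − 15)/19 = -4/5
  x_5 = -4/5;  a_5 = 3;  x_6 = (x_5 − 3)/19 = -1/5
Digits: (17, 3, 15, 3, 15, 3).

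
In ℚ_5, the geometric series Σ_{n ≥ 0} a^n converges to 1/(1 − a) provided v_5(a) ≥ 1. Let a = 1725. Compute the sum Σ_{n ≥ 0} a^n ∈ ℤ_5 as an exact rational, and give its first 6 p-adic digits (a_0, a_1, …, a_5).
Σ a^n = 1/(1 − a) = -1/1724;  first 6 digits = (1, 0, 4, 3, 3, 2)

v_5(a) = 2 ≥ 1, so the series converges in ℤ_5 to 1/(1 − a) = 1/(1 − 1725) = -1/1724. Expand this rational in ℤ_5: compute digits iteratively via d_i = x_i mod 5, x_{i+1} = (x_i − d_i)/5. The first 6 digits are (1, 0, 4, 3, 3, 2).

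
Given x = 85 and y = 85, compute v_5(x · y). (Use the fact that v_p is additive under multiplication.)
v_5(7225) = 2

v_p(x) = 1 (factor: 85 = 5^1 · 17); v_p(y) = 1 (factor: 85 = 5^1 · 17). Additivity: v_p(xy) = v_p(x) + v_p(y) = 1 + 1 = 2. (Direct check: xy = 7225 = 5^2 · (289).)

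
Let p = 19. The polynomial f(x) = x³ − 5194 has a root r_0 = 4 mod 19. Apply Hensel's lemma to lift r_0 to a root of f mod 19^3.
r_2 = 3766 (mod 6859)

Hensel: r_{i+1} = r_i − f(r_i)/f′(r_i) mod 19^{i+2}, where f′(x) = 3x². Iterate:
  r_0 = 4 (mod 19)
  r_1 = 156 (mod 361)
  r_2 = 3766 (mod 6859)
Final: r = 3766 with f(r) ≡ 0 mod 19^3.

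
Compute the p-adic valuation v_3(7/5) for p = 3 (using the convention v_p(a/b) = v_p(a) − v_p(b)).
v_3(7/5) = 0

Factor powers of 3 from the numerator and denominator of the reduced fraction: 7 = 3^0 · 7 and 5 = 3^0 · 5. Apply v_p(a/b) = v_p(a) − v_p(b): v_3(7/5) = 0 − 0 = 0.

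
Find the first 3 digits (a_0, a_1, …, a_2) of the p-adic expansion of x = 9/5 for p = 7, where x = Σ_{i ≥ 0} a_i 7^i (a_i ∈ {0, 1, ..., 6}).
(a_0, …, a_2) = (6, 5, 2)

v_7(9/5) = 0 (numerator and denominator both coprime to 7), so x ∈ ℤ_7^×. Compute digits iteratively via a_i = x_i mod 7, x_{i+1} = (x_i − a_i)/7, with x_0 = x:
  x_0 = 9/5;  a_0 = 6;  x_1 = (x_0 − 6)/7 = -3/5
  x_1 = -3/5;  a_1 = 5;  x_2 = (x_1 − 5)/7 = -4/5
  x_2 = -4/5;  a_2 = 2;  x_3 = (x_2 − 2)/7 = -2/5
Digits: (6, 5, 2).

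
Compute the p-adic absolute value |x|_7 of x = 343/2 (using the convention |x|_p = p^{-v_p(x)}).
|343/2|_7 = 1/343

Step 1 — compute v_7(x) by factoring powers of 7 out of the numerator and denominator: v_7(343/2) = 3. Step 2 — apply |x|_p = p^{-v_p(x)} = 7^{-3} = 1/343.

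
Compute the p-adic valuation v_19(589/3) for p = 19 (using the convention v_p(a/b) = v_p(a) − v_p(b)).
v_19(589/3) = 1

Factor powers of 19 from the numerator and denominator of the reduced fraction: 589 = 19^1 · 31 and 3 = 19^0 · 3. Apply v_p(a/b) = v_p(a) − v_p(b): v_19(589/3) = 1 − 0 = 1.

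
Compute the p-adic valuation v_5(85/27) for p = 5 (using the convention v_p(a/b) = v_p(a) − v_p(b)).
v_5(85/27) = 1

Factor powers of 5 from the numerator and denominator of the reduced fraction: 85 = 5^1 · 17 and 27 = 5^0 · 27. Apply v_p(a/b) = v_p(a) − v_p(b): v_5(85/27) = 1 − 0 = 1.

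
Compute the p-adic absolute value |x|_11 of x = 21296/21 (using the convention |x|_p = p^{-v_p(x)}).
|21296/21|_11 = 1/1331

Step 1 — compute v_11(x) by factoring powers of 11 out of the numerator and denominator: v_11(21296/21) = 3. Step 2 — apply |x|_p = p^{-v_p(x)} = 11^{-3} = 1/1331.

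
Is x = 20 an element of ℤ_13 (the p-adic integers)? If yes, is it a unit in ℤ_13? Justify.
x ∈ ℤ_13^× (unit); v_13(x) = 0

ℤ_13 = {x ∈ ℚ_13 : v_13(x) ≥ 0} and ℤ_13^× = {x ∈ ℤ_13 : v_13(x) = 0}. Here v_13(20) = v_13(num) − v_13(den) = 0; compare against these criteria.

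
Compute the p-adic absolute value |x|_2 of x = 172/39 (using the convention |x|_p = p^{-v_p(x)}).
|172/39|_2 = 1/4

Step 1 — compute v_2(x) by factoring powers of 2 out of the numerator and denominator: v_2(172/39) = 2. Step 2 — apply |x|_p = p^{-v_p(x)} = 2^{-2} = 1/4.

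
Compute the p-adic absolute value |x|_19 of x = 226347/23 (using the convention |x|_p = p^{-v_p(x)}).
|226347/23|_19 = 1/6859

Step 1 — compute v_19(x) by factoring powers of 19 out of the numerator and denominator: v_19(226347/23) = 3. Step 2 — apply |x|_p = p^{-v_p(x)} = 19^{-3} = 1/6859.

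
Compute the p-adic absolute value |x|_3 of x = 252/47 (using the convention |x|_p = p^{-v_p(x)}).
|252/47|_3 = 1/9

Step 1 — compute v_3(x) by factoring powers of 3 out of the numerator and denominator: v_3(252/47) = 2. Step 2 — apply |x|_p = p^{-v_p(x)} = 3^{-2} = 1/9.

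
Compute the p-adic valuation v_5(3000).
v_5(3000) = 3

v_5(n) is the largest exponent k such that 5^k divides n. Factor out: 3000 = 5^3 · 24. (Sign doesn't affect v_p.) So v_5(3000) = 3.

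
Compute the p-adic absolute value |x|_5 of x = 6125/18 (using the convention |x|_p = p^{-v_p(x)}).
|6125/18|_5 = 1/125

Step 1 — compute v_5(x) by factoring powers of 5 out of the numerator and denominator: v_5(6125/18) = 3. Step 2 — apply |x|_p = p^{-v_p(x)} = 5^{-3} = 1/125.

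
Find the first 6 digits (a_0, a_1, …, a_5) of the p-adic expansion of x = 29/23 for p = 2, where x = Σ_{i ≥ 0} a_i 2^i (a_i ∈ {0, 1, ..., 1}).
(a_0, …, a_5) = (1, 1, 0, 1, 0, 1)

v_2(29/23) = 0 (numerator and denominator both coprime to 2), so x ∈ ℤ_2^×. Compute digits iteratively via a_i = x_i mod 2, x_{i+1} = (x_i − a_i)/2, with x_0 = x:
  x_0 = 29/23;  a_0 = 1;  x_1 = (x_0 − 1)/2 = 3/23
  x_1 = 3/23;  a_1 = 1;  x_2 = (x_1 − 1)/2 = -10/23
  x_2 = -10/23;  a_2 = 0;  x_3 = (x_2 − 0)/2 = -5/23
  x_3 = -5/23;  a_3 = 1;  x_4 = (x_3 − 1)/2 = -14/23
  x_4 = -14/23;  a_4 = 0;  x_5 = (x_4 − 0)/2 = -7/23
  x_5 = -7/23;  a_5 = 1;  x_6 = (x_5 − 1)/2 = -15/23
Digits: (1, 1, 0, 1, 0, 1).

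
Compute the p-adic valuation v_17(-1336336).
v_17(-1336336) = 4

v_17(n) is the largest exponent k such that 17^k divides n. Factor out: -1336336 = -17^4 · 16. (Sign doesn't affect v_p.) So v_17(-1336336) = 4.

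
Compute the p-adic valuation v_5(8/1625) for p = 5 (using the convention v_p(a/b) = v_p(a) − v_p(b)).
v_5(8/1625) = -3

Factor powers of 5 from the numerator and denominator of the reduced fraction: 8 = 5^0 · 8 and 1625 = 5^3 · 13. Apply v_p(a/b) = v_p(a) − v_p(b): v_5(8/1625) = 0 − 3 = -3.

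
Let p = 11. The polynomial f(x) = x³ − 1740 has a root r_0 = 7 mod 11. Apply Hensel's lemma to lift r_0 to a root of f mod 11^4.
r_3 = 13394 (mod 14641)

Hensel: r_{i+1} = r_i − f(r_i)/f′(r_i) mod 11^{i+2}, where f′(x) = 3x². Iterate:
  r_0 = 7 (mod 11)
  r_1 = 84 (mod 121)
  r_2 = 84 (mod 1331)
  r_3 = 13394 (mod 14641)
Final: r = 13394 with f(r) ≡ 0 mod 11^4.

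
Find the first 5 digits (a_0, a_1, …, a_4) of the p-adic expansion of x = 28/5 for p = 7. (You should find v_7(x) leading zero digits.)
(a_0, …, a_4) = (0, 5, 5, 2, 1)

v_7(28/5) = 1, so a_0 = ... = a_0 = 0. Factor out: x = 7^1 · u with u = 4/5 a unit in ℤ_7. Expand u iteratively via a_{v+i} = u_i mod 7, u_{i+1} = (u_i − a_{v+i})/7:
  u_0 = 4/5;  a_1 = 5;  u_1 = (u_0 − 5)/7 = -3/5
  u_1 = -3/5;  a_2 = 5;  u_2 = (u_1 − 5)/7 = -4/5
  u_2 = -4/5;  a_3 = 2;  u_3 = (u_2 − 2)/7 = -2/5
  u_3 = -2/5;  a_4 = 1;  u_4 = (u_3 − 1)/7 = -1/5
Digits: (0, 5, 5, 2, 1).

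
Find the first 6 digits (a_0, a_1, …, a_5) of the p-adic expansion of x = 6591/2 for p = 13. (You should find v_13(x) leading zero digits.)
(a_0, …, a_5) = (0, 0, 0, 8, 6, 6)

v_13(6591/2) = 3, so a_0 = ... = a_2 = 0. Factor out: x = 13^3 · u with u = 3/2 a unit in ℤ_13. Expand u iteratively via a_{v+i} = u_i mod 13, u_{i+1} = (u_i − a_{v+i})/13:
  u_0 = 3/2;  a_3 = 8;  u_1 = (u_0 − 8)/13 = -1/2
  u_1 = -1/2;  a_4 = 6;  u_2 = (u_1 − 6)/13 = -1/2
  u_2 = -1/2;  a_5 = 6;  u_3 = (u_2 − 6)/13 = -1/2
Digits: (0, 0, 0, 8, 6, 6).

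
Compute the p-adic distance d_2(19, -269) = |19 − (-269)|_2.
d_2(19, -269) = 1/32

Step 1 — x − y = 19 − (-269) = 288. Step 2 — v_2(288) = 5 (factor: 288 = (2^5 · 9); the sign does not affect v_p). Step 3 — |x − y|_2 = 2^{-5} = 1/32.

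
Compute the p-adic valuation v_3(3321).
v_3(3321) = 4

v_3(n) is the largest exponent k such that 3^k divides n. Factor out: 3321 = 3^4 · 41. (Sign doesn't affect v_p.) So v_3(3321) = 4.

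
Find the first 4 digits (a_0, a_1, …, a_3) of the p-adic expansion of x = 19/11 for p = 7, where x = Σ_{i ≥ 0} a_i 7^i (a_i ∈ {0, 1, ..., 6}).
(a_0, …, a_3) = (3, 3, 4, 0)

v_7(19/11) = 0 (numerator and denominator both coprime to 7), so x ∈ ℤ_7^×. Compute digits iteratively via a_i = x_i mod 7, x_{i+1} = (x_i − a_i)/7, with x_0 = x:
  x_0 = 19/11;  a_0 = 3;  x_1 = (x_0 − 3)/7 = -2/11
  x_1 = -2/11;  a_1 = 3;  x_2 = (x_1 − 3)/7 = -5/11
  x_2 = -5/11;  a_2 = 4;  x_3 = (x_2 − 4)/7 = -7/11
  x_3 = -7/11;  a_3 = 0;  x_4 = (x_3 − 0)/7 = -1/11
Digits: (3, 3, 4, 0).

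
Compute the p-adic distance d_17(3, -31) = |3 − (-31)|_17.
d_17(3, -31) = 1/17

Step 1 — x − y = 3 − (-31) = 34. Step 2 — v_17(34) = 1 (factor: 34 = (17^1 · 2); the sign does not affect v_p). Step 3 — |x − y|_17 = 17^{-1} = 1/17.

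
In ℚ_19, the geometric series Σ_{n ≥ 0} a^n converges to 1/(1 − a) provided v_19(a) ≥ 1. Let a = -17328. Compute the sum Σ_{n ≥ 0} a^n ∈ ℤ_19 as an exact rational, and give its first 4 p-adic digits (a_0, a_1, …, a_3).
Σ a^n = 1/(1 − a) = 1/17329;  first 4 digits = (1, 0, 9, 16)

v_19(a) = 2 ≥ 1, so the series converges in ℤ_19 to 1/(1 − a) = 1/(1 − (-17328)) = 1/17329. Expand this rational in ℤ_19: compute digits iteratively via d_i = x_i mod 19, x_{i+1} = (x_i − d_i)/19. The first 4 digits are (1, 0, 9, 16).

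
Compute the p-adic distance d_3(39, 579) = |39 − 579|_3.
d_3(39, 579) = 1/27

Step 1 — x − y = 39 − 579 = -540. Step 2 — v_3(-540) = 3 (factor: -540 = −(3^3 · 20); the sign does not affect v_p). Step 3 — |x − y|_3 = 3^{-3} = 1/27.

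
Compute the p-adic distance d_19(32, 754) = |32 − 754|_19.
d_19(32, 754) = 1/361

Step 1 — x − y = 32 − 754 = -722. Step 2 — v_19(-722) = 2 (factor: -722 = −(19^2 · 2); the sign does not affect v_p). Step 3 — |x − y|_19 = 19^{-2} = 1/361.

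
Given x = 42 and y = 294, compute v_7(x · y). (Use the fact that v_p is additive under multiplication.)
v_7(12348) = 3

v_p(x) = 1 (factor: 42 = 7^1 · 6); v_p(y) = 2 (factor: 294 = 7^2 · 6). Additivity: v_p(xy) = v_p(x) + v_p(y) = 1 + 2 = 3. (Direct check: xy = 12348 = 7^3 · (36).)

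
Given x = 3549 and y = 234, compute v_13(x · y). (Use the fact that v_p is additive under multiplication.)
v_13(830466) = 3

v_p(x) = 2 (factor: 3549 = 13^2 · 21); v_p(y) = 1 (factor: 234 = 13^1 · 18). Additivity: v_p(xy) = v_p(x) + v_p(y) = 2 + 1 = 3. (Direct check: xy = 830466 = 13^3 · (378).)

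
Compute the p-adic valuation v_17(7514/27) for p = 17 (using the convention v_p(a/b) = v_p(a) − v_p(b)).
v_17(7514/27) = 2

Factor powers of 17 from the numerator and denominator of the reduced fraction: 7514 = 17^2 · 26 and 27 = 17^0 · 27. Apply v_p(a/b) = v_p(a) − v_p(b): v_17(7514/27) = 2 − 0 = 2.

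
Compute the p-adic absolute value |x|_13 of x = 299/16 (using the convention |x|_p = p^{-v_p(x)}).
|299/16|_13 = 1/13

Step 1 — compute v_13(x) by factoring powers of 13 out of the numerator and denominator: v_13(299/16) = 1. Step 2 — apply |x|_p = p^{-v_p(x)} = 13^{-1} = 1/13.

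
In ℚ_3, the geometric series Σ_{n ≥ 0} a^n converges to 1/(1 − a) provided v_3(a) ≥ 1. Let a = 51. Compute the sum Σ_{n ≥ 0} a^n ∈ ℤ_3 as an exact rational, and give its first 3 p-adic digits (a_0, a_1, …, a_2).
Σ a^n = 1/(1 − a) = -1/50;  first 3 digits = (1, 2, 0)

v_3(a) = 1 ≥ 1, so the series converges in ℤ_3 to 1/(1 − a) = 1/(1 − 51) = -1/50. Expand this rational in ℤ_3: compute digits iteratively via d_i = x_i mod 3, x_{i+1} = (x_i − d_i)/3. The first 3 digits are (1, 2, 0).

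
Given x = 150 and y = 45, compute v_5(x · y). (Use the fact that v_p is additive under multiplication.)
v_5(6750) = 3

v_p(x) = 2 (factor: 150 = 5^2 · 6); v_p(y) = 1 (factor: 45 = 5^1 · 9). Additivity: v_p(xy) = v_p(x) + v_p(y) = 2 + 1 = 3. (Direct check: xy = 6750 = 5^3 · (54).)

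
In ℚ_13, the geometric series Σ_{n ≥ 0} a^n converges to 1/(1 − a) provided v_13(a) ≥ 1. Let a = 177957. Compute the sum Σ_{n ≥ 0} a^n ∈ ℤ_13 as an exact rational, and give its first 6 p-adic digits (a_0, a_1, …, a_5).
Σ a^n = 1/(1 − a) = -1/177956;  first 6 digits = (1, 0, 0, 3, 6, 0)

v_13(a) = 3 ≥ 1, so the series converges in ℤ_13 to 1/(1 − a) = 1/(1 − 177957) = -1/177956. Expand this rational in ℤ_13: compute digits iteratively via d_i = x_i mod 13, x_{i+1} = (x_i − d_i)/13. The first 6 digits are (1, 0, 0, 3, 6, 0).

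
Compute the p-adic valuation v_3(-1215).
v_3(-1215) = 5

v_3(n) is the largest exponent k such that 3^k divides n. Factor out: -1215 = -3^5 · 5. (Sign doesn't affect v_p.) So v_3(-1215) = 5.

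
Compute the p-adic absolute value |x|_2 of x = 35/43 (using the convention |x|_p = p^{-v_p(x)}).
|35/43|_2 = 1

Step 1 — compute v_2(x) by factoring powers of 2 out of the numerator and denominator: v_2(35/43) = 0. Step 2 — apply |x|_p = p^{-v_p(x)} = 2^{0} = 1.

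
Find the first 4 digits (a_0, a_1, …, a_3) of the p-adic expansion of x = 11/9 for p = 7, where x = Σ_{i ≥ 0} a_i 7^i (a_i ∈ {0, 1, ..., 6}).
(a_0, …, a_3) = (2, 3, 5, 0)

v_7(11/9) = 0 (numerator and denominator both coprime to 7), so x ∈ ℤ_7^×. Compute digits iteratively via a_i = x_i mod 7, x_{i+1} = (x_i − a_i)/7, with x_0 = x:
  x_0 = 11/9;  a_0 = 2;  x_1 = (x_0 − 2)/7 = -1/9
  x_1 = -1/9;  a_1 = 3;  x_2 = (x_1 − 3)/7 = -4/9
  x_2 = -4/9;  a_2 = 5;  x_3 = (x_2 − 5)/7 = -7/9
  x_3 = -7/9;  a_3 = 0;  x_4 = (x_3 − 0)/7 = -1/9
Digits: (2, 3, 5, 0).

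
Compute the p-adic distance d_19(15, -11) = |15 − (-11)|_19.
d_19(15, -11) = 1

Step 1 — x − y = 15 − (-11) = 26. Step 2 — v_19(26) = 0 (factor: 26 = (19^0 · 26); the sign does not affect v_p). Step 3 — |x − y|_19 = 19^{0} = 1.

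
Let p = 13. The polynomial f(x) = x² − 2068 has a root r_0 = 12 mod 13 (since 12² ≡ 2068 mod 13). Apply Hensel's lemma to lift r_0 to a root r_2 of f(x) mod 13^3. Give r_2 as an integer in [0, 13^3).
r_2 = 1078 (mod 2197)

Hensel's recurrence: r_{i+1} = r_i − f(r_i)·(f′(r_i))^{-1} mod 13^{i+2}, with f′(x) = 2x. Iterate:
  r_0 = 12 (mod 13)
  r_1 = 64 (mod 169)
  r_2 = 1078 (mod 2197)
Final: r_2 = 1078, and one checks f(r_2) ≡ 0 mod 13^3.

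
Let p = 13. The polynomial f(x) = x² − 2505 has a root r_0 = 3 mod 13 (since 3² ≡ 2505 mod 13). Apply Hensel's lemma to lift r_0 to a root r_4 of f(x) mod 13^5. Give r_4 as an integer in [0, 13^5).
r_4 = 102664 (mod 371293)

Hensel's recurrence: r_{i+1} = r_i − f(r_i)·(f′(r_i))^{-1} mod 13^{i+2}, with f′(x) = 2x. Iterate:
  r_0 = 3 (mod 13)
  r_1 = 81 (mod 169)
  r_2 = 1602 (mod 2197)
  r_3 = 16981 (mod 28561)
  r_4 = 102664 (mod 371293)
Final: r_4 = 102664, and one checks f(r_4) ≡ 0 mod 13^5.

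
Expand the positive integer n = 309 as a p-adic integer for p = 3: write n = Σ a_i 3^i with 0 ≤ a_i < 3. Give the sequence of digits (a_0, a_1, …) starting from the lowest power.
(a_0, a_1, …) = (0, 1, 1, 2, 0, 1)

Repeated division by 3 gives the digits low-to-high: 309 = 1·3^1 + 1·3^2 + 2·3^3 + 1·3^5. Digit sequence: (0, 1, 1, 2, 0, 1).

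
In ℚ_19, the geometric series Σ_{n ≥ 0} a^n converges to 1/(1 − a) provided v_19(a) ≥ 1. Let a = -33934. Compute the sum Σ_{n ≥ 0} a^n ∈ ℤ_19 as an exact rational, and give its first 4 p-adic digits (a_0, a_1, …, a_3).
Σ a^n = 1/(1 − a) = 1/33935;  first 4 digits = (1, 0, 1, 14)

v_19(a) = 2 ≥ 1, so the series converges in ℤ_19 to 1/(1 − a) = 1/(1 − (-33934)) = 1/33935. Expand this rational in ℤ_19: compute digits iteratively via d_i = x_i mod 19, x_{i+1} = (x_i − d_i)/19. The first 4 digits are (1, 0, 1, 14).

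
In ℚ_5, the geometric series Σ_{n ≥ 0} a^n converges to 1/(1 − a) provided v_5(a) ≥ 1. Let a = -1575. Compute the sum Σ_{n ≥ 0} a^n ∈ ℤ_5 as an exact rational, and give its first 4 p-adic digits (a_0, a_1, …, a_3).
Σ a^n = 1/(1 − a) = 1/1576;  first 4 digits = (1, 0, 2, 2)

v_5(a) = 2 ≥ 1, so the series converges in ℤ_5 to 1/(1 − a) = 1/(1 − (-1575)) = 1/1576. Expand this rational in ℤ_5: compute digits iteratively via d_i = x_i mod 5, x_{i+1} = (x_i − d_i)/5. The first 4 digits are (1, 0, 2, 2).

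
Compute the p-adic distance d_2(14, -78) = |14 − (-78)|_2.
d_2(14, -78) = 1/4

Step 1 — x − y = 14 − (-78) = 92. Step 2 — v_2(92) = 2 (factor: 92 = (2^2 · 23); the sign does not affect v_p). Step 3 — |x − y|_2 = 2^{-2} = 1/4.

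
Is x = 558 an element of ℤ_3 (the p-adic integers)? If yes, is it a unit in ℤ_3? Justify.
x ∈ ℤ_3 but not a unit; v_3(x) = 2 > 0

ℤ_3 = {x ∈ ℚ_3 : v_3(x) ≥ 0} and ℤ_3^× = {x ∈ ℤ_3 : v_3(x) = 0}. Here v_3(558) = v_3(num) − v_3(den) = 2; compare against these criteria.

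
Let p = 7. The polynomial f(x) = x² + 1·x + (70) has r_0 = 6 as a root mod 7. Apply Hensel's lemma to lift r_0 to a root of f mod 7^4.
r_3 = 1882 (mod 2401)

Hensel: r_{i+1} = r_i − f(r_i)·(f′(r_i))^{-1} mod 7^{i+2}, f′(x) = 2x + 1. Iterate:
  r_0 = 6 (mod 7)
  r_1 = 20 (mod 49)
  r_2 = 167 (mod 343)
  r_3 = 1882 (mod 2401)
Final: r = 1882 satisfies f(r) ≡ 0 mod 7^4.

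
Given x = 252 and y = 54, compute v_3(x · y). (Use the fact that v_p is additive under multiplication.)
v_3(13608) = 5

v_p(x) = 2 (factor: 252 = 3^2 · 28); v_p(y) = 3 (factor: 54 = 3^3 · 2). Additivity: v_p(xy) = v_p(x) + v_p(y) = 2 + 3 = 5. (Direct check: xy = 13608 = 3^5 · (56).)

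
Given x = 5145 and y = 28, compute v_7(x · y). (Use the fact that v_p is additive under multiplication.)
v_7(144060) = 4

v_p(x) = 3 (factor: 5145 = 7^3 · 15); v_p(y) = 1 (factor: 28 = 7^1 · 4). Additivity: v_p(xy) = v_p(x) + v_p(y) = 3 + 1 = 4. (Direct check: xy = 144060 = 7^4 · (60).)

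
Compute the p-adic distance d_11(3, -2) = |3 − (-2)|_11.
d_11(3, -2) = 1

Step 1 — x − y = 3 − (-2) = 5. Step 2 — v_11(5) = 0 (factor: 5 = (11^0 · 5); the sign does not affect v_p). Step 3 — |x − y|_11 = 11^{0} = 1.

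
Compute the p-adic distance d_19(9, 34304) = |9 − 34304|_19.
d_19(9, 34304) = 1/6859

Step 1 — x − y = 9 − 34304 = -34295. Step 2 — v_19(-34295) = 3 (factor: -34295 = −(19^3 · 5); the sign does not affect v_p). Step 3 — |x − y|_19 = 19^{-3} = 1/6859.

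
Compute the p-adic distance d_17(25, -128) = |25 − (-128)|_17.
d_17(25, -128) = 1/17

Step 1 — x − y = 25 − (-128) = 153. Step 2 — v_17(153) = 1 (factor: 153 = (17^1 · 9); the sign does not affect v_p). Step 3 — |x − y|_17 = 17^{-1} = 1/17.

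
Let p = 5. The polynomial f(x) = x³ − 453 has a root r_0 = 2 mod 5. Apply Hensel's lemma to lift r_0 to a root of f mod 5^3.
r_2 = 62 (mod 125)

Hensel: r_{i+1} = r_i − f(r_i)/f′(r_i) mod 5^{i+2}, where f′(x) = 3x². Iterate:
  r_0 = 2 (mod 5)
  r_1 = 12 (mod 25)
  r_2 = 62 (mod 125)
Final: r = 62 with f(r) ≡ 0 mod 5^3.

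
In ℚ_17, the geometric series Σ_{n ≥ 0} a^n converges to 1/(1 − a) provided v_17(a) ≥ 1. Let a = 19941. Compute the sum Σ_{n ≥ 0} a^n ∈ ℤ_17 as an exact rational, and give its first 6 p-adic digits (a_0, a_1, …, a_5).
Σ a^n = 1/(1 − a) = -1/19940;  first 6 digits = (1, 0, 1, 4, 1, 8)

v_17(a) = 2 ≥ 1, so the series converges in ℤ_17 to 1/(1 − a) = 1/(1 − 19941) = -1/19940. Expand this rational in ℤ_17: compute digits iteratively via d_i = x_i mod 17, x_{i+1} = (x_i − d_i)/17. The first 6 digits are (1, 0, 1, 4, 1, 8).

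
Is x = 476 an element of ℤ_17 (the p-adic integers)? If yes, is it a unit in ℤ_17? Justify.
x ∈ ℤ_17 but not a unit; v_17(x) = 1 > 0

ℤ_17 = {x ∈ ℚ_17 : v_17(x) ≥ 0} and ℤ_17^× = {x ∈ ℤ_17 : v_17(x) = 0}. Here v_17(476) = v_17(num) − v_17(den) = 1; compare against these criteria.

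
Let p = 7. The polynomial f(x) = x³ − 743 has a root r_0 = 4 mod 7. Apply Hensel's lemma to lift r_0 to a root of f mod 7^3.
r_2 = 256 (mod 343)

Hensel: r_{i+1} = r_i − f(r_i)/f′(r_i) mod 7^{i+2}, where f′(x) = 3x². Iterate:
  r_0 = 4 (mod 7)
  r_1 = 11 (mod 49)
  r_2 = 256 (mod 343)
Final: r = 256 with f(r) ≡ 0 mod 7^3.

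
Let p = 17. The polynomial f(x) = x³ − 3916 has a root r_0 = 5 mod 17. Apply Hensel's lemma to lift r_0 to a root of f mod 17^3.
r_2 = 3643 (mod 4913)

Hensel: r_{i+1} = r_i − f(r_i)/f′(r_i) mod 17^{i+2}, where f′(x) = 3x². Iterate:
  r_0 = 5 (mod 17)
  r_1 = 175 (mod 289)
  r_2 = 3643 (mod 4913)
Final: r = 3643 with f(r) ≡ 0 mod 17^3.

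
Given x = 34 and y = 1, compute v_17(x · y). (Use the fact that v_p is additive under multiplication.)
v_17(34) = 1

v_p(x) = 1 (factor: 34 = 17^1 · 2); v_p(y) = 0 (factor: 1 = 17^0 · 1). Additivity: v_p(xy) = v_p(x) + v_p(y) = 1 + 0 = 1. (Direct check: xy = 34 = 17^1 · (2).)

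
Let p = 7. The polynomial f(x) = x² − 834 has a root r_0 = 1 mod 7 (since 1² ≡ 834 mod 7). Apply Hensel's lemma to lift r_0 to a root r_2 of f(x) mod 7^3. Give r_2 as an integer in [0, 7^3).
r_2 = 246 (mod 343)

Hensel's recurrence: r_{i+1} = r_i − f(r_i)·(f′(r_i))^{-1} mod 7^{i+2}, with f′(x) = 2x. Iterate:
  r_0 = 1 (mod 7)
  r_1 = 1 (mod 49)
  r_2 = 246 (mod 343)
Final: r_2 = 246, and one checks f(r_2) ≡ 0 mod 7^3.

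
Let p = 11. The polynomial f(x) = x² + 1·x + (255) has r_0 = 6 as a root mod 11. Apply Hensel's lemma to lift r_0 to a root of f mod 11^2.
r_1 = 39 (mod 121)

Hensel: r_{i+1} = r_i − f(r_i)·(f′(r_i))^{-1} mod 11^{i+2}, f′(x) = 2x + 1. Iterate:
  r_0 = 6 (mod 11)
  r_1 = 39 (mod 121)
Final: r = 39 satisfies f(r) ≡ 0 mod 11^2.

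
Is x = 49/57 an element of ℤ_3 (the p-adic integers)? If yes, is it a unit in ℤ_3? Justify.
x ∉ ℤ_3 (v_3(x) = -1 < 0)

ℤ_3 = {x ∈ ℚ_3 : v_3(x) ≥ 0} and ℤ_3^× = {x ∈ ℤ_3 : v_3(x) = 0}. Here v_3(49/57) = v_3(num) − v_3(den) = -1; compare against these criteria.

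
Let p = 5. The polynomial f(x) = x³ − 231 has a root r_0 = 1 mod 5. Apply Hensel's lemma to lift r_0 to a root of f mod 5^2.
r_1 = 11 (mod 25)

Hensel: r_{i+1} = r_i − f(r_i)/f′(r_i) mod 5^{i+2}, where f′(x) = 3x². Iterate:
  r_0 = 1 (mod 5)
  r_1 = 11 (mod 25)
Final: r = 11 with f(r) ≡ 0 mod 5^2.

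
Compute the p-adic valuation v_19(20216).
v_19(20216) = 2

v_19(n) is the largest exponent k such that 19^k divides n. Factor out: 20216 = 19^2 · 56. (Sign doesn't affect v_p.) So v_19(20216) = 2.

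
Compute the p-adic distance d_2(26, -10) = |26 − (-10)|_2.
d_2(26, -10) = 1/4

Step 1 — x − y = 26 − (-10) = 36. Step 2 — v_2(36) = 2 (factor: 36 = (2^2 · 9); the sign does not affect v_p). Step 3 — |x − y|_2 = 2^{-2} = 1/4.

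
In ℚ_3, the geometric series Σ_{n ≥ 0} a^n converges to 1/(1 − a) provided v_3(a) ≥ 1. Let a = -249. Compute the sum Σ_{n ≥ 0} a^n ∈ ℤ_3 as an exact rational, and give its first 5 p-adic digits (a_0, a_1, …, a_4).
Σ a^n = 1/(1 − a) = 1/250;  first 5 digits = (1, 1, 0, 2, 1)

v_3(a) = 1 ≥ 1, so the series converges in ℤ_3 to 1/(1 − a) = 1/(1 − (-249)) = 1/250. Expand this rational in ℤ_3: compute digits iteratively via d_i = x_i mod 3, x_{i+1} = (x_i − d_i)/3. The first 5 digits are (1, 1, 0, 2, 1).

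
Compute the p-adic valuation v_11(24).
v_11(24) = 0

v_11(n) is the largest exponent k such that 11^k divides n. Factor out: 24 = 11^0 · 24. (Sign doesn't affect v_p.) So v_11(24) = 0.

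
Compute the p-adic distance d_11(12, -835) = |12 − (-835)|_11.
d_11(12, -835) = 1/121

Step 1 — x − y = 12 − (-835) = 847. Step 2 — v_11(847) = 2 (factor: 847 = (11^2 · 7); the sign does not affect v_p). Step 3 — |x − y|_11 = 11^{-2} = 1/121.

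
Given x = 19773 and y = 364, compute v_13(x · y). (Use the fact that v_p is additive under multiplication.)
v_13(7197372) = 4

v_p(x) = 3 (factor: 19773 = 13^3 · 9); v_p(y) = 1 (factor: 364 = 13^1 · 28). Additivity: v_p(xy) = v_p(x) + v_p(y) = 3 + 1 = 4. (Direct check: xy = 7197372 = 13^4 · (252).)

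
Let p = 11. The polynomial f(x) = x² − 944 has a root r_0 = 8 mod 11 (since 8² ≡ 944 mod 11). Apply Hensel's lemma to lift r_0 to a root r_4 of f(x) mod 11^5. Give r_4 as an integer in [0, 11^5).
r_4 = 101945 (mod 161051)

Hensel's recurrence: r_{i+1} = r_i − f(r_i)·(f′(r_i))^{-1} mod 11^{i+2}, with f′(x) = 2x. Iterate:
  r_0 = 8 (mod 11)
  r_1 = 63 (mod 121)
  r_2 = 789 (mod 1331)
  r_3 = 14099 (mod 14641)
  r_4 = 101945 (mod 161051)
Final: r_4 = 101945, and one checks f(r_4) ≡ 0 mod 11^5.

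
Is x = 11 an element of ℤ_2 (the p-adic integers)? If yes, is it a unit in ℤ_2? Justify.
x ∈ ℤ_2^× (unit); v_2(x) = 0

ℤ_2 = {x ∈ ℚ_2 : v_2(x) ≥ 0} and ℤ_2^× = {x ∈ ℤ_2 : v_2(x) = 0}. Here v_2(11) = v_2(num) − v_2(den) = 0; compare against these criteria.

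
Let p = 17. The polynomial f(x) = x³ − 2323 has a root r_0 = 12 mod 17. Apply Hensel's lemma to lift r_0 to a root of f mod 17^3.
r_2 = 2698 (mod 4913)

Hensel: r_{i+1} = r_i − f(r_i)/f′(r_i) mod 17^{i+2}, where f′(x) = 3x². Iterate:
  r_0 = 12 (mod 17)
  r_1 = 97 (mod 289)
  r_2 = 2698 (mod 4913)
Final: r = 2698 with f(r) ≡ 0 mod 17^3.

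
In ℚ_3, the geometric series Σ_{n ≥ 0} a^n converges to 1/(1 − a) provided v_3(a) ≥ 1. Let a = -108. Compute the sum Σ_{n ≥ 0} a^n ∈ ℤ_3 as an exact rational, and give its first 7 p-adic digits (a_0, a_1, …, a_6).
Σ a^n = 1/(1 − a) = 1/109;  first 7 digits = (1, 0, 0, 2, 1, 2, 0)

v_3(a) = 3 ≥ 1, so the series converges in ℤ_3 to 1/(1 − a) = 1/(1 − (-108)) = 1/109. Expand this rational in ℤ_3: compute digits iteratively via d_i = x_i mod 3, x_{i+1} = (x_i − d_i)/3. The first 7 digits are (1, 0, 0, 2, 1, 2, 0).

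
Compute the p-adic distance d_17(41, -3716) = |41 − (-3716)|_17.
d_17(41, -3716) = 1/289

Step 1 — x − y = 41 − (-3716) = 3757. Step 2 — v_17(3757) = 2 (factor: 3757 = (17^2 · 13); the sign does not affect v_p). Step 3 — |x − y|_17 = 17^{-2} = 1/289.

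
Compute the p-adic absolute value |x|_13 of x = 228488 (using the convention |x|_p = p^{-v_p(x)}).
|228488|_13 = 1/28561

Step 1 — compute v_13(x) by factoring powers of 13 out of the numerator and denominator: v_13(228488) = 4. Step 2 — apply |x|_p = p^{-v_p(x)} = 13^{-4} = 1/28561.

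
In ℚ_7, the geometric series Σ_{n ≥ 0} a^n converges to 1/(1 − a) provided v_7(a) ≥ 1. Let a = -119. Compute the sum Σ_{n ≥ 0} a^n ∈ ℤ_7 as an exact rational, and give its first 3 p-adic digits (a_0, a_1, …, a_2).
Σ a^n = 1/(1 − a) = 1/120;  first 3 digits = (1, 4, 6)

v_7(a) = 1 ≥ 1, so the series converges in ℤ_7 to 1/(1 − a) = 1/(1 − (-119)) = 1/120. Expand this rational in ℤ_7: compute digits iteratively via d_i = x_i mod 7, x_{i+1} = (x_i − d_i)/7. The first 3 digits are (1, 4, 6).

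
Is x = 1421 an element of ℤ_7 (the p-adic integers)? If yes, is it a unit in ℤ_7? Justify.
x ∈ ℤ_7 but not a unit; v_7(x) = 2 > 0

ℤ_7 = {x ∈ ℚ_7 : v_7(x) ≥ 0} and ℤ_7^× = {x ∈ ℤ_7 : v_7(x) = 0}. Here v_7(1421) = v_7(num) − v_7(den) = 2; compare against these criteria.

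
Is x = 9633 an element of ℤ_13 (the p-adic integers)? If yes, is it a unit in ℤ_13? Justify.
x ∈ ℤ_13 but not a unit; v_13(x) = 2 > 0

ℤ_13 = {x ∈ ℚ_13 : v_13(x) ≥ 0} and ℤ_13^× = {x ∈ ℤ_13 : v_13(x) = 0}. Here v_13(9633) = v_13(num) − v_13(den) = 2; compare against these criteria.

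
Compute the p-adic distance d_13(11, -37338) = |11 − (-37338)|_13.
d_13(11, -37338) = 1/2197

Step 1 — x − y = 11 − (-37338) = 37349. Step 2 — v_13(37349) = 3 (factor: 37349 = (13^3 · 17); the sign does not affect v_p). Step 3 — |x − y|_13 = 13^{-3} = 1/2197.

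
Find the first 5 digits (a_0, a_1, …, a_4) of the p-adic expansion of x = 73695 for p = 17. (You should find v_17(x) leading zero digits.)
(a_0, …, a_4) = (0, 0, 0, 15, 0)

v_17(73695) = 3, so a_0 = ... = a_2 = 0. Factor out: x = 17^3 · u with u = 15 a unit in ℤ_17. Expand u iteratively via a_{v+i} = u_i mod 17, u_{i+1} = (u_i − a_{v+i})/17:
  u_0 = 15;  a_3 = 15;  u_1 = (u_0 − 15)/17 = 0
  u_1 = 0;  a_4 = 0;  u_2 = (u_1 − 0)/17 = 0
Digits: (0, 0, 0, 15, 0).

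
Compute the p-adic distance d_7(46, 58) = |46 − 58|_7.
d_7(46, 58) = 1

Step 1 — x − y = 46 − 58 = -12. Step 2 — v_7(-12) = 0 (factor: -12 = −(7^0 · 12); the sign does not affect v_p). Step 3 — |x − y|_7 = 7^{0} = 1.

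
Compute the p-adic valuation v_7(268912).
v_7(268912) = 5

v_7(n) is the largest exponent k such that 7^k divides n. Factor out: 268912 = 7^5 · 16. (Sign doesn't affect v_p.) So v_7(268912) = 5.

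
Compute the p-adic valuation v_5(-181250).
v_5(-181250) = 5

v_5(n) is the largest exponent k such that 5^k divides n. Factor out: -181250 = -5^5 · 58. (Sign doesn't affect v_p.) So v_5(-181250) = 5.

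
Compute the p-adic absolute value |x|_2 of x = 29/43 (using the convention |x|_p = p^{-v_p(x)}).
|29/43|_2 = 1

Step 1 — compute v_2(x) by factoring powers of 2 out of the numerator and denominator: v_2(29/43) = 0. Step 2 — apply |x|_p = p^{-v_p(x)} = 2^{0} = 1.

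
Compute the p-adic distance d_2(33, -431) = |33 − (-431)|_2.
d_2(33, -431) = 1/16

Step 1 — x − y = 33 − (-431) = 464. Step 2 — v_2(464) = 4 (factor: 464 = (2^4 · 29); the sign does not affect v_p). Step 3 — |x − y|_2 = 2^{-4} = 1/16.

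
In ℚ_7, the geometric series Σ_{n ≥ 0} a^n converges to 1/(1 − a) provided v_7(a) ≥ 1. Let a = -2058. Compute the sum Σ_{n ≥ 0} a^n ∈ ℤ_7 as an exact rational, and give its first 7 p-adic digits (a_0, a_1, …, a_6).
Σ a^n = 1/(1 − a) = 1/2059;  first 7 digits = (1, 0, 0, 1, 6, 6, 0)

v_7(a) = 3 ≥ 1, so the series converges in ℤ_7 to 1/(1 − a) = 1/(1 − (-2058)) = 1/2059. Expand this rational in ℤ_7: compute digits iteratively via d_i = x_i mod 7, x_{i+1} = (x_i − d_i)/7. The first 7 digits are (1, 0, 0, 1, 6, 6, 0).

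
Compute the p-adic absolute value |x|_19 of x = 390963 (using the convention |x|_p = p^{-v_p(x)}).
|390963|_19 = 1/130321

Step 1 — compute v_19(x) by factoring powers of 19 out of the numerator and denominator: v_19(390963) = 4. Step 2 — apply |x|_p = p^{-v_p(x)} = 19^{-4} = 1/130321.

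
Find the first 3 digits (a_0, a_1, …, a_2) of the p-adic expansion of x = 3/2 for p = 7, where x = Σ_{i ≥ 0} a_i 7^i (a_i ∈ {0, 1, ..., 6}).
(a_0, …, a_2) = (5, 3, 3)

v_7(3/2) = 0 (numerator and denominator both coprime to 7), so x ∈ ℤ_7^×. Compute digits iteratively via a_i = x_i mod 7, x_{i+1} = (x_i − a_i)/7, with x_0 = x:
  x_0 = 3/2;  a_0 = 5;  x_1 = (x_0 − 5)/7 = -1/2
  x_1 = -1/2;  a_1 = 3;  x_2 = (x_1 − 3)/7 = -1/2
  x_2 = -1/2;  a_2 = 3;  x_3 = (x_2 − 3)/7 = -1/2
Digits: (5, 3, 3).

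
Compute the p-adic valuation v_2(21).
v_2(21) = 0

v_2(n) is the largest exponent k such that 2^k divides n. Factor out: 21 = 2^0 · 21. (Sign doesn't affect v_p.) So v_2(21) = 0.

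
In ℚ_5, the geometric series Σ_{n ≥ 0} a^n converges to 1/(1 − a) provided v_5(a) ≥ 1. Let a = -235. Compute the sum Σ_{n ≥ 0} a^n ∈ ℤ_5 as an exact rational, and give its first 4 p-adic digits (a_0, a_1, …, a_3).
Σ a^n = 1/(1 − a) = 1/236;  first 4 digits = (1, 3, 4, 1)

v_5(a) = 1 ≥ 1, so the series converges in ℤ_5 to 1/(1 − a) = 1/(1 − (-235)) = 1/236. Expand this rational in ℤ_5: compute digits iteratively via d_i = x_i mod 5, x_{i+1} = (x_i − d_i)/5. The first 4 digits are (1, 3, 4, 1).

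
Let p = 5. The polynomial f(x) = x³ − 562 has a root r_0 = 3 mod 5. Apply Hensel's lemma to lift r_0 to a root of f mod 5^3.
r_2 = 33 (mod 125)

Hensel: r_{i+1} = r_i − f(r_i)/f′(r_i) mod 5^{i+2}, where f′(x) = 3x². Iterate:
  r_0 = 3 (mod 5)
  r_1 = 8 (mod 25)
  r_2 = 33 (mod 125)
Final: r = 33 with f(r) ≡ 0 mod 5^3.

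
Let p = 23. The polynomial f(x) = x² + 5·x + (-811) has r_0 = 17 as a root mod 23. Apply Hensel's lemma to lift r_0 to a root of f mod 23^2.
r_1 = 408 (mod 529)

Hensel: r_{i+1} = r_i − f(r_i)·(f′(r_i))^{-1} mod 23^{i+2}, f′(x) = 2x + 5. Iterate:
  r_0 = 17 (mod 23)
  r_1 = 408 (mod 529)
Final: r = 408 satisfies f(r) ≡ 0 mod 23^2.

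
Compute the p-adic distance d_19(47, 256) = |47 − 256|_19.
d_19(47, 256) = 1/19

Step 1 — x − y = 47 − 256 = -209. Step 2 — v_19(-209) = 1 (factor: -209 = −(19^1 · 11); the sign does not affect v_p). Step 3 — |x − y|_19 = 19^{-1} = 1/19.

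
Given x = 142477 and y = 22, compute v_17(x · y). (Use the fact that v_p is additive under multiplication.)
v_17(3134494) = 3

v_p(x) = 3 (factor: 142477 = 17^3 · 29); v_p(y) = 0 (factor: 22 = 17^0 · 22). Additivity: v_p(xy) = v_p(x) + v_p(y) = 3 + 0 = 3. (Direct check: xy = 3134494 = 17^3 · (638).)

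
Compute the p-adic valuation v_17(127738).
v_17(127738) = 3

v_17(n) is the largest exponent k such that 17^k divides n. Factor out: 127738 = 17^3 · 26. (Sign doesn't affect v_p.) So v_17(127738) = 3.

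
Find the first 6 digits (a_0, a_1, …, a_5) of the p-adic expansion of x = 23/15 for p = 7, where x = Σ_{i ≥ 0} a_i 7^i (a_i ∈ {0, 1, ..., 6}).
(a_0, …, a_5) = (2, 6, 1, 3, 0, 6)

v_7(23/15) = 0 (numerator and denominator both coprime to 7), so x ∈ ℤ_7^×. Compute digits iteratively via a_i = x_i mod 7, x_{i+1} = (x_i − a_i)/7, with x_0 = x:
  x_0 = 23/15;  a_0 = 2;  x_1 = (x_0 − 2)/7 = -1/15
  x_1 = -1/15;  a_1 = 6;  x_2 = (x_1 − 6)/7 = -13/15
  x_2 = -13/15;  a_2 = 1;  x_3 = (x_2 − 1)/7 = -4/15
  x_3 = -4/15;  a_3 = 3;  x_4 = (x_3 − 3)/7 = -7/15
  x_4 = -7/15;  a_4 = 0;  x_5 = (x_4 − 0)/7 = -1/15
  x_5 = -1/15;  a_5 = 6;  x_6 = (x_5 − 6)/7 = -13/15
Digits: (2, 6, 1, 3, 0, 6).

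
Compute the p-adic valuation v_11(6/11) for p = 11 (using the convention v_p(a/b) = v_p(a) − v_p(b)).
v_11(6/11) = -1

Factor powers of 11 from the numerator and denominator of the reduced fraction: 6 = 11^0 · 6 and 11 = 11^1 · 1. Apply v_p(a/b) = v_p(a) − v_p(b): v_11(6/11) = 0 − 1 = -1.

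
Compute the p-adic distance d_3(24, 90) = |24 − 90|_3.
d_3(24, 90) = 1/3

Step 1 — x − y = 24 − 90 = -66. Step 2 — v_3(-66) = 1 (factor: -66 = −(3^1 · 22); the sign does not affect v_p). Step 3 — |x − y|_3 = 3^{-1} = 1/3.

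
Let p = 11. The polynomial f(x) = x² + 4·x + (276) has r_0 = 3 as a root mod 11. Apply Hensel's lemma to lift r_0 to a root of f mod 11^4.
r_3 = 3930 (mod 14641)

Hensel: r_{i+1} = r_i − f(r_i)·(f′(r_i))^{-1} mod 11^{i+2}, f′(x) = 2x + 4. Iterate:
  r_0 = 3 (mod 11)
  r_1 = 58 (mod 121)
  r_2 = 1268 (mod 1331)
  r_3 = 3930 (mod 14641)
Final: r = 3930 satisfies f(r) ≡ 0 mod 11^4.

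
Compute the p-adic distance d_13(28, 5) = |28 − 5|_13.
d_13(28, 5) = 1

Step 1 — x − y = 28 − 5 = 23. Step 2 — v_13(23) = 0 (factor: 23 = (13^0 · 23); the sign does not affect v_p). Step 3 — |x − y|_13 = 13^{0} = 1.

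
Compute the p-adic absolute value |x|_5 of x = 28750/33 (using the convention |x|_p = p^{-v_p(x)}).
|28750/33|_5 = 1/625

Step 1 — compute v_5(x) by factoring powers of 5 out of the numerator and denominator: v_5(28750/33) = 4. Step 2 — apply |x|_p = p^{-v_p(x)} = 5^{-4} = 1/625.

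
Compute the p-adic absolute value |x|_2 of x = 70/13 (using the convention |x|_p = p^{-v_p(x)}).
|70/13|_2 = 1/2

Step 1 — compute v_2(x) by factoring powers of 2 out of the numerator and denominator: v_2(70/13) = 1. Step 2 — apply |x|_p = p^{-v_p(x)} = 2^{-1} = 1/2.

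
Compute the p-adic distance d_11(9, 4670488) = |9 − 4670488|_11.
d_11(9, 4670488) = 1/161051

Step 1 — x − y = 9 − 4670488 = -4670479. Step 2 — v_11(-4670479) = 5 (factor: -4670479 = −(11^5 · 29); the sign does not affect v_p). Step 3 — |x − y|_11 = 11^{-5} = 1/161051.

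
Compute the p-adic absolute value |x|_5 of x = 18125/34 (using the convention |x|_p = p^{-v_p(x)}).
|18125/34|_5 = 1/625

Step 1 — compute v_5(x) by factoring powers of 5 out of the numerator and denominator: v_5(18125/34) = 4. Step 2 — apply |x|_p = p^{-v_p(x)} = 5^{-4} = 1/625.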